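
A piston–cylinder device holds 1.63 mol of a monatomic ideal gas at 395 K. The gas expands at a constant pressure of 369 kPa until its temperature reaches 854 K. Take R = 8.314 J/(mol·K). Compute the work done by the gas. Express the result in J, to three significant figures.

W ≈ 6220 J

Isobaric: W = P ΔV = nR ΔT.
W = (1.63)(8.314)(854 − 395) = 6220 J.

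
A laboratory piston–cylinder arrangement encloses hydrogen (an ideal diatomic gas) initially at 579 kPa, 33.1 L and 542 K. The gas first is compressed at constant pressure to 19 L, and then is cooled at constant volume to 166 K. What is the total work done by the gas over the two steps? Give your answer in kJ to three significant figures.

Step 1 (isobaric): W = PΔV = (579 kPa)(19 − 33.1 L) = -8164 J.
Step 2 (isochoric): W = 0 (constant volume).
W_total = -8164 + 0 = -8164 J.

W_total ≈ -8.16 kJ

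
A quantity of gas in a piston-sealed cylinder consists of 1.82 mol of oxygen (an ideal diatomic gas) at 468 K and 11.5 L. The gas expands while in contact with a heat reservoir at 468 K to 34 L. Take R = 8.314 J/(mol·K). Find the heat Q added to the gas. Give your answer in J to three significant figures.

Q ≈ 7680 J

Isothermal ⇒ ΔU = 0, so Q = W = nRT ln(V₂/V₁).
Q = (1.82)(8.314)(468) ln(34/11.5) = 7082 × 1.084 = 7676 J.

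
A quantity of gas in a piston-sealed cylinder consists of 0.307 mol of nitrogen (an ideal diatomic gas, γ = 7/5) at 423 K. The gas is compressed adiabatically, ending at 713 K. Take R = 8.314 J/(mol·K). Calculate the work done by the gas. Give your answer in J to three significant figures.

Adiabatic ⇒ Q = 0, so W_by = −ΔU = nCᵥ(T₁ − T₂).
Cᵥ = 5R/2 = 20.79 J/(mol·K).
W = (0.307)(20.79)(423 − 713) = -1850 J.

W ≈ -1850 J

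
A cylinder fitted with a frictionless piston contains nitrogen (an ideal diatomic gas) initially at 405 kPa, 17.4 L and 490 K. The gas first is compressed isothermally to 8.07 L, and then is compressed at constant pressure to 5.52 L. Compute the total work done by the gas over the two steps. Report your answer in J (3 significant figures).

Step 1 (isothermal): W = P₁V₁ ln(V₂/V₁) = (7047) ln(8.07/17.4) = -5414 J.
After step 1: P = 873.2 kPa, V = 8.07 L, T = 490 K.
Step 2 (isobaric): W = PΔV = (873.2 kPa)(5.52 − 8.07 L) = -2227 J.
W_total = -5414 − 2227 = -7641 J.

W_total ≈ -7640 J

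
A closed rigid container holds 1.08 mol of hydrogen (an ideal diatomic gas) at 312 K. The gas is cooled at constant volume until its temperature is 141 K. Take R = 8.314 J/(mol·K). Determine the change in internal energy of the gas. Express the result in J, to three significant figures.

Constant volume ⇒ W = 0, so Q = ΔU = nCᵥΔT with Cᵥ = 5R/2 = 20.79 J/(mol·K).
ΔU = (1.08)(20.79)(141 − 312) = -3839 J.

ΔU ≈ -3840 J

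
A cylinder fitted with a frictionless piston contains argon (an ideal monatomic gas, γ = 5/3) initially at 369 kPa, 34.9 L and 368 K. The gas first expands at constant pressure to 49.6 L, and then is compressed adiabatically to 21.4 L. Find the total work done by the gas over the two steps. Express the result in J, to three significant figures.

W_total ≈ -15200 J

Step 1 (isobaric): W = PΔV = (369 kPa)(49.6 − 34.9 L) = 5424 J.
After step 1: P = 369 kPa, V = 49.6 L, T = 523 K.
Step 2 (adiabatic): W = (P₁V₁ − P₂V₂)/(γ−1) = (18302 − 32054)/0.667 = -20628 J.
W_total = 5424 − 20628 = -15204 J.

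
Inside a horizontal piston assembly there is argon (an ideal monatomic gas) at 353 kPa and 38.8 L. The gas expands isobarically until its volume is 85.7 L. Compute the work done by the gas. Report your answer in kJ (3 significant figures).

W ≈ 16.6 kJ

Isobaric: W = P ΔV.
W = (353 kPa)(85.7 − 38.8 L) = (353)(46.9) = 16556 J.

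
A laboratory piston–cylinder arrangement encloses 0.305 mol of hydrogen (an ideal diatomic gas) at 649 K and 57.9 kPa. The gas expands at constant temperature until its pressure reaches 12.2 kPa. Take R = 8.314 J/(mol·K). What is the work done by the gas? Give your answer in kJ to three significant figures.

Isothermal process: W = nRT ln(V₂/V₁) = nRT ln(P₁/P₂).
W = (0.305)(8.314)(649) × ln(57.9/12.2)
  = 1646 × ln(4.746) = 1646 × 1.557
W_by_gas = 2563 J.

W ≈ 2.56 kJ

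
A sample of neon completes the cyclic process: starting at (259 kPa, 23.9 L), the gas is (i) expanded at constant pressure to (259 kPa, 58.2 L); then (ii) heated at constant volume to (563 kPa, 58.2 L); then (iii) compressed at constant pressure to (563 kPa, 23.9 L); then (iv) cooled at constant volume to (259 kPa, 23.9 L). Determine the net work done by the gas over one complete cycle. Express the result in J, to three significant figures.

W_net ≈ -10400 J

Constant-volume legs do no work.
W(i) = (259)(58.2 − 23.9) = 8884 J; W(iii) = (563)(23.9 − 58.2) = -19311 J.
W_net = 8884 − 19311 = -10427 J (the counter-clockwise enclosed area).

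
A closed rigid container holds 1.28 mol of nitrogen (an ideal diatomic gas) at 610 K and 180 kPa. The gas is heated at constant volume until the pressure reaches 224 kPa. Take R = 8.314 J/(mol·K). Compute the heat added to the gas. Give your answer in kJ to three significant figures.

Constant volume ⇒ W = 0, so Q = ΔU = nCᵥΔT with Cᵥ = 5R/2 = 20.79 J/(mol·K).
At constant V, T₂/T₁ = P₂/P₁ ⇒ ΔT = T₁(P₂/P₁ − 1) = 610·(224/180 − 1) = 149.1 K.
ΔU = (1.28)(20.79)(149.1) = 3967 J.

Q ≈ 3.97 kJ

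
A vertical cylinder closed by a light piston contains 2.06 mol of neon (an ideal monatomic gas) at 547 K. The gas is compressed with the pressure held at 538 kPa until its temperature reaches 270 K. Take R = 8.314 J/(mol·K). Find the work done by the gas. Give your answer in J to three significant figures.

Isobaric: W = P ΔV = nR ΔT.
W = (2.06)(8.314)(270 − 547) = -4744 J.

W ≈ -4740 J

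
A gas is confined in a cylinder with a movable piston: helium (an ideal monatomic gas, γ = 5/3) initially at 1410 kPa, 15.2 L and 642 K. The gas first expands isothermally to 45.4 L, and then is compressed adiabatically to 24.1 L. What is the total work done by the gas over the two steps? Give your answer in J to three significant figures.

W_total ≈ 6560 J

Step 1 (isothermal): W = P₁V₁ ln(V₂/V₁) = (21432) ln(45.4/15.2) = 23451 J.
After step 1: P = 472.1 kPa, V = 45.4 L, T = 642 K.
Step 2 (adiabatic): W = (P₁V₁ − P₂V₂)/(γ−1) = (21432 − 32691)/0.667 = -16888 J.
W_total = 23451 − 16888 = 6563 J.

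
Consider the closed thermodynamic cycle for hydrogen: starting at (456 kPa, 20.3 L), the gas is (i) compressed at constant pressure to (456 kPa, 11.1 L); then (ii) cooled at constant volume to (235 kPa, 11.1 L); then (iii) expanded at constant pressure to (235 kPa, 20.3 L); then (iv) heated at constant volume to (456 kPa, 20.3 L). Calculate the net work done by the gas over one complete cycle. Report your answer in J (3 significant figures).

W_net ≈ -2030 J

Constant-volume legs do no work.
W(i) = (456)(11.1 − 20.3) = -4195 J; W(iii) = (235)(20.3 − 11.1) = 2162 J.
W_net = -4195 + 2162 = -2033 J (the counter-clockwise enclosed area).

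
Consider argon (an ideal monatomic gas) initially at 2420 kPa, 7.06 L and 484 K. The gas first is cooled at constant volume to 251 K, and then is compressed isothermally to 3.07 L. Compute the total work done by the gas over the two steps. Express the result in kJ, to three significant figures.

Step 1 (isochoric): W = 0 (constant volume).
After step 1: P = 1255 kPa (V unchanged).
Step 2 (isothermal): W = P₁V₁ ln(V₂/V₁) = (8860) ln(3.07/7.06) = -7379 J.
W_total = 0 − 7379 = -7379 J.

W_total ≈ -7.38 kJ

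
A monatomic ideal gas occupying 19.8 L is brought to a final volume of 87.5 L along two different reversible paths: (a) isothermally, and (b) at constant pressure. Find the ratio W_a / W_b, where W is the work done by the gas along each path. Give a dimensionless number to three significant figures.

Path (a) isothermal: W = P₁V₁ ln(V₂/V₁) → W_a/(P₁V₁) = 1.486.
Path (b) isobaric: W = P₁(V₂ − V₁) → W_b/(P₁V₁) = 3.419.
W_a / W_b = 1.486 / 3.419 = 0.4346.

W_a / W_b ≈ 0.435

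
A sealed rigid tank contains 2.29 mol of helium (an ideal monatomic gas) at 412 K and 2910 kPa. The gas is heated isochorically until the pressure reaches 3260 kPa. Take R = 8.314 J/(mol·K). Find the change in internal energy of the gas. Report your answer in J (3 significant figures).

Constant volume ⇒ W = 0, so Q = ΔU = nCᵥΔT with Cᵥ = 3R/2 = 12.47 J/(mol·K).
At constant V, T₂/T₁ = P₂/P₁ ⇒ ΔT = T₁(P₂/P₁ − 1) = 412·(3260/2910 − 1) = 49.55 K.
ΔU = (2.29)(12.47)(49.55) = 1415 J.

ΔU ≈ 1420 J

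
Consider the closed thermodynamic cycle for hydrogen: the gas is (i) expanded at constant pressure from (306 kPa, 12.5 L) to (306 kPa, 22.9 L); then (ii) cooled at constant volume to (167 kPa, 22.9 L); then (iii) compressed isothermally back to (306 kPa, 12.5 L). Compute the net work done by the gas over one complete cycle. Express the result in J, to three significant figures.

W_net ≈ 867 J

Leg (i): W = PΔV = (306)(22.9 − 12.5) = 3182 J.
Leg (ii): W = 0.
Leg (iii): W = PᵢVᵢ ln(V_f/Vᵢ) = (3824) ln(12.5/22.9) = -2315 J.
W_net = 3182 − 2315 = 867.1 J.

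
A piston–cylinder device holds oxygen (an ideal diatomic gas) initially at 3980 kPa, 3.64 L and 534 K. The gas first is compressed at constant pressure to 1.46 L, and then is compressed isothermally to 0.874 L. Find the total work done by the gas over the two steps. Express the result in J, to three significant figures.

W_total ≈ -11700 J

Step 1 (isobaric): W = PΔV = (3980 kPa)(1.46 − 3.64 L) = -8676 J.
After step 1: P = 3980 kPa, V = 1.46 L, T = 214.2 K.
Step 2 (isothermal): W = P₁V₁ ln(V₂/V₁) = (5811) ln(0.874/1.46) = -2982 J.
W_total = -8676 − 2982 = -11658 J.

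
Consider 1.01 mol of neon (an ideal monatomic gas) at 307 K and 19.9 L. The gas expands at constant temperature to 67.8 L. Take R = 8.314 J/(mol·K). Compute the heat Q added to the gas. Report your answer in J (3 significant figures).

Q ≈ 3160 J

Isothermal ⇒ ΔU = 0, so Q = W = nRT ln(V₂/V₁).
Q = (1.01)(8.314)(307) ln(67.8/19.9) = 2578 × 1.226 = 3160 J.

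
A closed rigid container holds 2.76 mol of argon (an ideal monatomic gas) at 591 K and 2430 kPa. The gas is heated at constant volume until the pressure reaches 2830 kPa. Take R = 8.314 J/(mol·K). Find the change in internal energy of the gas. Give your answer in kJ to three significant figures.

Constant volume ⇒ W = 0, so Q = ΔU = nCᵥΔT with Cᵥ = 3R/2 = 12.47 J/(mol·K).
At constant V, T₂/T₁ = P₂/P₁ ⇒ ΔT = T₁(P₂/P₁ − 1) = 591·(2830/2430 − 1) = 97.28 K.
ΔU = (2.76)(12.47)(97.28) = 3349 J.

ΔU ≈ 3.35 kJ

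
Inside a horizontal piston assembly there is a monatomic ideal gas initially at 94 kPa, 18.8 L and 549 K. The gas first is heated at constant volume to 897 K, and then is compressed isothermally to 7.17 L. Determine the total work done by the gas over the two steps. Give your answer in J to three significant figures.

W_total ≈ -2780 J

Step 1 (isochoric): W = 0 (constant volume).
After step 1: P = 153.6 kPa (V unchanged).
Step 2 (isothermal): W = P₁V₁ ln(V₂/V₁) = (2887) ln(7.17/18.8) = -2783 J.
W_total = 0 − 2783 = -2783 J.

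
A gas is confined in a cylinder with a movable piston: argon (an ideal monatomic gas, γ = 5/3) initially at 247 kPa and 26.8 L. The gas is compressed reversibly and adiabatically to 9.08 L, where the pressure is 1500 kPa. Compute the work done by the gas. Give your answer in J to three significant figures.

Adiabatic: W = (P₁V₁ − P₂V₂)/(γ − 1) with γ = 5/3.
P₁V₁ = 6620 J, P₂V₂ = 13620 J.
W = (6620 − 13620) / 0.6667 = -10501 J.

W ≈ -10500 J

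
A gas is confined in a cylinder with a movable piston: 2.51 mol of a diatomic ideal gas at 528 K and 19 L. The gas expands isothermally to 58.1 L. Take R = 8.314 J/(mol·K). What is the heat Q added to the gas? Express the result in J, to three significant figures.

Q ≈ 12300 J

Isothermal ⇒ ΔU = 0, so Q = W = nRT ln(V₂/V₁).
Q = (2.51)(8.314)(528) ln(58.1/19) = 11018 × 1.118 = 12316 J.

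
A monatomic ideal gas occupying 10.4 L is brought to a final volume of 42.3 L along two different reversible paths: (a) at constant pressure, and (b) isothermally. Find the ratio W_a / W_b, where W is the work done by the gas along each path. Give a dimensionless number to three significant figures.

W_a / W_b ≈ 2.19

Path (a) isobaric: W = P₁(V₂ − V₁) → W_a/(P₁V₁) = 3.067.
Path (b) isothermal: W = P₁V₁ ln(V₂/V₁) → W_b/(P₁V₁) = 1.403.
W_a / W_b = 3.067 / 1.403 = 2.186.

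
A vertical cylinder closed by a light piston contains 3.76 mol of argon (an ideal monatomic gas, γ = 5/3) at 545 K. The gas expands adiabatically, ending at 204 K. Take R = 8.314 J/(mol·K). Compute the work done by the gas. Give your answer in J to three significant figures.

Adiabatic ⇒ Q = 0, so W_by = −ΔU = nCᵥ(T₁ − T₂).
Cᵥ = 3R/2 = 12.47 J/(mol·K).
W = (3.76)(12.47)(545 − 204) = 15990 J.

W ≈ 16000 J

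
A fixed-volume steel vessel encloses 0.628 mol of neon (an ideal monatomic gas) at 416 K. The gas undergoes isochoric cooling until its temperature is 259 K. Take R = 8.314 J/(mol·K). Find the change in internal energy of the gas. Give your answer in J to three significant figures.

Constant volume ⇒ W = 0, so Q = ΔU = nCᵥΔT with Cᵥ = 3R/2 = 12.47 J/(mol·K).
ΔU = (0.628)(12.47)(259 − 416) = -1230 J.

ΔU ≈ -1230 J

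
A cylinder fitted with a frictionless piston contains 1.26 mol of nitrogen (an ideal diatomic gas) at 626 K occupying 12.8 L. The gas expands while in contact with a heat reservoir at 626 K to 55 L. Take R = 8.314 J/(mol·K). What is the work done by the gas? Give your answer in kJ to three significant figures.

W ≈ 9.56 kJ

Isothermal: W = nRT ln(V₂/V₁).
W = (1.26)(8.314)(626) × ln(55/12.8)
  = 6558 × 1.458
W_by_gas = 9560 J.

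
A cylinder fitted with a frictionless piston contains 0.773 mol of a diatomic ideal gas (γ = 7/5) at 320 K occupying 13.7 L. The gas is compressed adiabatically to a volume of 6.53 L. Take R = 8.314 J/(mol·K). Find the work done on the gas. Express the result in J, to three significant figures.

Adiabatic: TV^(γ−1) = const with γ = 7/5.
T₂ = T₁ (V₁/V₂)^(γ−1) = 320 × (13.7/6.53)^0.4 = 320 × 1.345 = 430.4 K.
W_by = nCᵥ(T₁ − T₂) = (0.773)(20.79)(320 − 430.4) = -1774 J.
Work on gas = −W_by = 1774 J.

W ≈ 1770 J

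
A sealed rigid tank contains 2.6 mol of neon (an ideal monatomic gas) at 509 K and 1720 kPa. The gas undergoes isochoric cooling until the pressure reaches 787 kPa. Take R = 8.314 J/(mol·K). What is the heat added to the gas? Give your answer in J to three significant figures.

Constant volume ⇒ W = 0, so Q = ΔU = nCᵥΔT with Cᵥ = 3R/2 = 12.47 J/(mol·K).
At constant V, T₂/T₁ = P₂/P₁ ⇒ ΔT = T₁(P₂/P₁ − 1) = 509·(787/1720 − 1) = -276.1 K.
ΔU = (2.6)(12.47)(-276.1) = -8953 J.

Q ≈ -8950 J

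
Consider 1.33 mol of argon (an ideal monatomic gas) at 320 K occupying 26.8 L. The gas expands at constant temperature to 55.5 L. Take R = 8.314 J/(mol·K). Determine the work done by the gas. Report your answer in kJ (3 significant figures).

W ≈ 2.58 kJ

Isothermal: W = nRT ln(V₂/V₁).
W = (1.33)(8.314)(320) × ln(55.5/26.8)
  = 3538 × 0.728
W_by_gas = 2576 J.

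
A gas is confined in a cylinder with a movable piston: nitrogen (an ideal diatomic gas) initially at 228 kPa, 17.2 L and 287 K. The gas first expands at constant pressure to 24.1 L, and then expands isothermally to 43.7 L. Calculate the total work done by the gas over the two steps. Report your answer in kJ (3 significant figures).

Step 1 (isobaric): W = PΔV = (228 kPa)(24.1 − 17.2 L) = 1573 J.
After step 1: P = 228 kPa, V = 24.1 L, T = 402.1 K.
Step 2 (isothermal): W = P₁V₁ ln(V₂/V₁) = (5495) ln(43.7/24.1) = 3270 J.
W_total = 1573 + 3270 = 4843 J.

W_total ≈ 4.84 kJ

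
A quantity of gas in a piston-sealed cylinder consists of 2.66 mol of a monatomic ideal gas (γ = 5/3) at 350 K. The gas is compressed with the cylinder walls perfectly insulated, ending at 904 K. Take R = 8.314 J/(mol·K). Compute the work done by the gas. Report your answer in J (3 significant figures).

W ≈ -18400 J

Adiabatic ⇒ Q = 0, so W_by = −ΔU = nCᵥ(T₁ − T₂).
Cᵥ = 3R/2 = 12.47 J/(mol·K).
W = (2.66)(12.47)(350 − 904) = -18378 J.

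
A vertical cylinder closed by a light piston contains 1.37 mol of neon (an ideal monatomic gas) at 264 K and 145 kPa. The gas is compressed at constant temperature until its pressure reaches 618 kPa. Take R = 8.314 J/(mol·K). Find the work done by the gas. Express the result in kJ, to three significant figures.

W ≈ -4.36 kJ

Isothermal process: W = nRT ln(V₂/V₁) = nRT ln(P₁/P₂).
W = (1.37)(8.314)(264) × ln(145/618)
  = 3007 × ln(0.2346) = 3007 × -1.45
W_by_gas = -4359 J.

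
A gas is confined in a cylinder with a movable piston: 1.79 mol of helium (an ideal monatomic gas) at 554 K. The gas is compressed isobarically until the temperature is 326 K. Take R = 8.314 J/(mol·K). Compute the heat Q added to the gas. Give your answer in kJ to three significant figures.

Isobaric: W = nRΔT = (1.79)(8.314)(-228) = -3393 J.
ΔU = nCᵥΔT with Cᵥ = 3R/2: ΔU = (1.79)(12.47)(-228) = -5090 J.
Q = ΔU + W = -5090 − 3393 = -8483 J.

Q ≈ -8.48 kJ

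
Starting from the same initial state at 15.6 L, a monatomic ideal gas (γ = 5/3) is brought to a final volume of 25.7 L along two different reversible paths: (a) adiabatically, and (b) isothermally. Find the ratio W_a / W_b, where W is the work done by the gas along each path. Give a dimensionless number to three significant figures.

Path (a) adiabatic: W = P₁V₁(1 − (V₁/V₂)^(γ−1))/(γ−1) → W_a/(P₁V₁) = 0.4246.
Path (b) isothermal: W = P₁V₁ ln(V₂/V₁) → W_b/(P₁V₁) = 0.4992.
W_a / W_b = 0.4246 / 0.4992 = 0.8506.

W_a / W_b ≈ 0.851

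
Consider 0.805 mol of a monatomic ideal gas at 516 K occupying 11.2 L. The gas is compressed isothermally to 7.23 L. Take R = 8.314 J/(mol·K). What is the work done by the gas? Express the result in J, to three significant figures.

W ≈ -1510 J

Isothermal: W = nRT ln(V₂/V₁).
W = (0.805)(8.314)(516) × ln(7.23/11.2)
  = 3453 × -0.4377
W_by_gas = -1511 J.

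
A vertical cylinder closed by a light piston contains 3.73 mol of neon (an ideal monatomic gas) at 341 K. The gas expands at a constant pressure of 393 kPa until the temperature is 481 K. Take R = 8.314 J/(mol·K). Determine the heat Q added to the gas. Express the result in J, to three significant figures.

Isobaric: W = nRΔT = (3.73)(8.314)(140) = 4342 J.
ΔU = nCᵥΔT with Cᵥ = 3R/2: ΔU = (3.73)(12.47)(140) = 6512 J.
Q = ΔU + W = 6512 + 4342 = 10854 J.

Q ≈ 10900 J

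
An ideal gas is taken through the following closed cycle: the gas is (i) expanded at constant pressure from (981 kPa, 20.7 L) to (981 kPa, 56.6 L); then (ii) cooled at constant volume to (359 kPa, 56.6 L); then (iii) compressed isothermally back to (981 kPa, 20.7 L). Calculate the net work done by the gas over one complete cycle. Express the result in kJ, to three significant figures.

Leg (i): W = PΔV = (981)(56.6 − 20.7) = 35218 J.
Leg (ii): W = 0.
Leg (iii): W = PᵢVᵢ ln(V_f/Vᵢ) = (20319) ln(20.7/56.6) = -20439 J.
W_net = 35218 − 20439 = 14779 J.

W_net ≈ 14.8 kJ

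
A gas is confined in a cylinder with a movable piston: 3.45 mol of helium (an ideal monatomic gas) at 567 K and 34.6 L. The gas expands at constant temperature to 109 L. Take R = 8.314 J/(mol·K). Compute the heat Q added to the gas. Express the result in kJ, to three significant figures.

Q ≈ 18.7 kJ

Isothermal ⇒ ΔU = 0, so Q = W = nRT ln(V₂/V₁).
Q = (3.45)(8.314)(567) ln(109/34.6) = 16263 × 1.147 = 18662 J.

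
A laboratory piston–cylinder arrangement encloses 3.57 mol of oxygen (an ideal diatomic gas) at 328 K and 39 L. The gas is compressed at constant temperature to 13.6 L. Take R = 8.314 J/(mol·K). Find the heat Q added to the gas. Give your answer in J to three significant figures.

Q ≈ -10300 J

Isothermal ⇒ ΔU = 0, so Q = W = nRT ln(V₂/V₁).
Q = (3.57)(8.314)(328) ln(13.6/39) = 9735 × -1.053 = -10256 J.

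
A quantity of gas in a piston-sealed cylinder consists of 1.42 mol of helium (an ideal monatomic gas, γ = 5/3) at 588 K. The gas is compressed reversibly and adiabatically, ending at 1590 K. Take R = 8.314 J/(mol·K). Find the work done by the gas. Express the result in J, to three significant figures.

Adiabatic ⇒ Q = 0, so W_by = −ΔU = nCᵥ(T₁ − T₂).
Cᵥ = 3R/2 = 12.47 J/(mol·K).
W = (1.42)(12.47)(588 − 1590) = -17744 J.

W ≈ -17700 J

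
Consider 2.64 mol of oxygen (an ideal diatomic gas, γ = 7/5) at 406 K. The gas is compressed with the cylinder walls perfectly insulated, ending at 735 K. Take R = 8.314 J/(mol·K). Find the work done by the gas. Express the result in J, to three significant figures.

Adiabatic ⇒ Q = 0, so W_by = −ΔU = nCᵥ(T₁ − T₂).
Cᵥ = 5R/2 = 20.79 J/(mol·K).
W = (2.64)(20.79)(406 − 735) = -18053 J.

W ≈ -18100 J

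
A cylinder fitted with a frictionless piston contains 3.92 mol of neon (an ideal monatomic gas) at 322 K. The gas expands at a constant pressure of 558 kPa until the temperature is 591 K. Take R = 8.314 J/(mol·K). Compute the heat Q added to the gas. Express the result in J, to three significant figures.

Q ≈ 21900 J

Isobaric: W = nRΔT = (3.92)(8.314)(269) = 8767 J.
ΔU = nCᵥΔT with Cᵥ = 3R/2: ΔU = (3.92)(12.47)(269) = 13150 J.
Q = ΔU + W = 13150 + 8767 = 21917 J.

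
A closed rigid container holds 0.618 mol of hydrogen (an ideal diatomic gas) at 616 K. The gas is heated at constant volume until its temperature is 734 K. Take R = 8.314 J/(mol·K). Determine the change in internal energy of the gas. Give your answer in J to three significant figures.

ΔU ≈ 1520 J

Constant volume ⇒ W = 0, so Q = ΔU = nCᵥΔT with Cᵥ = 5R/2 = 20.79 J/(mol·K).
ΔU = (0.618)(20.79)(734 − 616) = 1516 J.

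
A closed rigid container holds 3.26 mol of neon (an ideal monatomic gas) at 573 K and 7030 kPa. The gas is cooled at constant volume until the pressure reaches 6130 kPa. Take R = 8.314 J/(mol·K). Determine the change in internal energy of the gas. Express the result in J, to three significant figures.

Constant volume ⇒ W = 0, so Q = ΔU = nCᵥΔT with Cᵥ = 3R/2 = 12.47 J/(mol·K).
At constant V, T₂/T₁ = P₂/P₁ ⇒ ΔT = T₁(P₂/P₁ − 1) = 573·(6130/7030 − 1) = -73.36 K.
ΔU = (3.26)(12.47)(-73.36) = -2982 J.

ΔU ≈ -2980 J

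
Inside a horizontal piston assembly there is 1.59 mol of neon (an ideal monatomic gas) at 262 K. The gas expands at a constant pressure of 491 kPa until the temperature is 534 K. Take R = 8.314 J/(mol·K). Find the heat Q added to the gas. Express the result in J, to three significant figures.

Isobaric: W = nRΔT = (1.59)(8.314)(272) = 3596 J.
ΔU = nCᵥΔT with Cᵥ = 3R/2: ΔU = (1.59)(12.47)(272) = 5393 J.
Q = ΔU + W = 5393 + 3596 = 8989 J.

Q ≈ 8990 J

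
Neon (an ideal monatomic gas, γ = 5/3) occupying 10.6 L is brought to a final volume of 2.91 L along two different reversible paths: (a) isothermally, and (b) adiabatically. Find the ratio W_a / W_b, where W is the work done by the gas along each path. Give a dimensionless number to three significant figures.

Path (a) isothermal: W = P₁V₁ ln(V₂/V₁) → W_a/(P₁V₁) = -1.293.
Path (b) adiabatic: W = P₁V₁(1 − (V₁/V₂)^(γ−1))/(γ−1) → W_b/(P₁V₁) = -2.051.
W_a / W_b = -1.293 / -2.051 = 0.6302.

W_a / W_b ≈ 0.630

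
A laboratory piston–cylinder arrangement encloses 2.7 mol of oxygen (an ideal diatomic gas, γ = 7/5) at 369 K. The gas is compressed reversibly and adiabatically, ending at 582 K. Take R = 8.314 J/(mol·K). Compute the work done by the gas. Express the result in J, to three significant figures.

W ≈ -12000 J

Adiabatic ⇒ Q = 0, so W_by = −ΔU = nCᵥ(T₁ − T₂).
Cᵥ = 5R/2 = 20.79 J/(mol·K).
W = (2.7)(20.79)(369 − 582) = -11953 J.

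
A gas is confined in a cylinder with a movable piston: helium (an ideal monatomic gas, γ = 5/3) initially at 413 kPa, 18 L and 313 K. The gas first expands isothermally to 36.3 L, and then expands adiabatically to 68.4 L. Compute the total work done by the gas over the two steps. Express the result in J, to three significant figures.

Step 1 (isothermal): W = P₁V₁ ln(V₂/V₁) = (7434) ln(36.3/18) = 5215 J.
After step 1: P = 204.8 kPa, V = 36.3 L, T = 313 K.
Step 2 (adiabatic): W = (P₁V₁ − P₂V₂)/(γ−1) = (7434 − 4873)/0.667 = 3842 J.
W_total = 5215 + 3842 = 9056 J.

W_total ≈ 9060 J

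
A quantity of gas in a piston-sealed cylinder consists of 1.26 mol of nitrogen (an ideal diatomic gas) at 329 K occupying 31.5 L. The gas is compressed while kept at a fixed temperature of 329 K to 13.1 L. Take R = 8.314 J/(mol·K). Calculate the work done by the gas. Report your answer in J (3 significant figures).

W ≈ -3020 J

Isothermal: W = nRT ln(V₂/V₁).
W = (1.26)(8.314)(329) × ln(13.1/31.5)
  = 3446 × -0.8774
W_by_gas = -3024 J.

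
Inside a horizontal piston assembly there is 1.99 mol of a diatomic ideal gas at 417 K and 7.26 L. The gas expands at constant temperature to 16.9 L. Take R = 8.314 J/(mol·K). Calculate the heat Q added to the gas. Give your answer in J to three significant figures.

Isothermal ⇒ ΔU = 0, so Q = W = nRT ln(V₂/V₁).
Q = (1.99)(8.314)(417) ln(16.9/7.26) = 6899 × 0.8449 = 5829 J.

Q ≈ 5830 J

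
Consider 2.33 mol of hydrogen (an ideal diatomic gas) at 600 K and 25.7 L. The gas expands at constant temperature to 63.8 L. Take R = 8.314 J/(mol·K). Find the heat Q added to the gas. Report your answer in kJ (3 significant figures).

Isothermal ⇒ ΔU = 0, so Q = W = nRT ln(V₂/V₁).
Q = (2.33)(8.314)(600) ln(63.8/25.7) = 11623 × 0.9093 = 10568 J.

Q ≈ 10.6 kJ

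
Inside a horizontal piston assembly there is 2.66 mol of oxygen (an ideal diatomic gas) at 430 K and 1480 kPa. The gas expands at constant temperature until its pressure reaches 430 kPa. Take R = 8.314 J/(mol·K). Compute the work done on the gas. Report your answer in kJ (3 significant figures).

Isothermal process: W = nRT ln(V₂/V₁) = nRT ln(P₁/P₂).
W = (2.66)(8.314)(430) × ln(1480/430)
  = 9510 × ln(3.442) = 9510 × 1.236
W_by_gas = 11754 J; work on gas = −W_by = -11754 J.

W ≈ -11.8 kJ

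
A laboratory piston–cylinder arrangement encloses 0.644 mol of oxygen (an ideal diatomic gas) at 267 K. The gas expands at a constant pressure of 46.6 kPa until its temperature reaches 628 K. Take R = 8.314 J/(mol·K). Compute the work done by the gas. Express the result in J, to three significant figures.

Isobaric: W = P ΔV = nR ΔT.
W = (0.644)(8.314)(628 − 267) = 1933 J.

W ≈ 1930 J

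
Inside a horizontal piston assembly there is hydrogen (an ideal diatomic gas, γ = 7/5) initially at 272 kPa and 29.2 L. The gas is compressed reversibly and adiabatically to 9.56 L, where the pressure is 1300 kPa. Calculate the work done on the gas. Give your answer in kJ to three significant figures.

Adiabatic: W = (P₁V₁ − P₂V₂)/(γ − 1) with γ = 7/5.
P₁V₁ = 7942 J, P₂V₂ = 12428 J.
W = (7942 − 12428) / 0.4 = -11214 J.
Work on gas = −W_by = 11214 J.

W ≈ 11.2 kJ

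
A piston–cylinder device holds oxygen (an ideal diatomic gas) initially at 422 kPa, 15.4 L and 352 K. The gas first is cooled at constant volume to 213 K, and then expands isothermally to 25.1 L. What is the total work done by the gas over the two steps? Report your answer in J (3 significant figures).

Step 1 (isochoric): W = 0 (constant volume).
After step 1: P = 255.4 kPa (V unchanged).
Step 2 (isothermal): W = P₁V₁ ln(V₂/V₁) = (3933) ln(25.1/15.4) = 1921 J.
W_total = 0 + 1921 = 1921 J.

W_total ≈ 1920 J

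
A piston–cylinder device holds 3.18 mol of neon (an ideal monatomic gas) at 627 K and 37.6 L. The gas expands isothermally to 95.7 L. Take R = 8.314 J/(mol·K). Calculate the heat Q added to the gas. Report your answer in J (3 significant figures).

Q ≈ 15500 J

Isothermal ⇒ ΔU = 0, so Q = W = nRT ln(V₂/V₁).
Q = (3.18)(8.314)(627) ln(95.7/37.6) = 16577 × 0.9342 = 15486 J.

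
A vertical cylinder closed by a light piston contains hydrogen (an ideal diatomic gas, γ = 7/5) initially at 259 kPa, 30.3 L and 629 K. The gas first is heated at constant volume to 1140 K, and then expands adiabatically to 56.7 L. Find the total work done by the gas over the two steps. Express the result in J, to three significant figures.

Step 1 (isochoric): W = 0 (constant volume).
After step 1: P = 469.4 kPa (V unchanged).
Step 2 (adiabatic): W = (P₁V₁ − P₂V₂)/(γ−1) = (14223 − 11070)/0.4 = 7883 J.
W_total = 0 + 7883 = 7883 J.

W_total ≈ 7880 J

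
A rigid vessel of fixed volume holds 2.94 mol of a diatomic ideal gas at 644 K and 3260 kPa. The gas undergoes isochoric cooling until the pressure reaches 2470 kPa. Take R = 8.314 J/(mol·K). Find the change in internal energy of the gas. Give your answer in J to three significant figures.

Constant volume ⇒ W = 0, so Q = ΔU = nCᵥΔT with Cᵥ = 5R/2 = 20.79 J/(mol·K).
At constant V, T₂/T₁ = P₂/P₁ ⇒ ΔT = T₁(P₂/P₁ − 1) = 644·(2470/3260 − 1) = -156.1 K.
ΔU = (2.94)(20.79)(-156.1) = -9537 J.

ΔU ≈ -9540 J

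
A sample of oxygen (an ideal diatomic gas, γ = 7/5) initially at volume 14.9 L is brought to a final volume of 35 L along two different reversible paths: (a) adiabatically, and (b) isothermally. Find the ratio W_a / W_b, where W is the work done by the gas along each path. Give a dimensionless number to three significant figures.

Path (a) adiabatic: W = P₁V₁(1 − (V₁/V₂)^(γ−1))/(γ−1) → W_a/(P₁V₁) = 0.7234.
Path (b) isothermal: W = P₁V₁ ln(V₂/V₁) → W_b/(P₁V₁) = 0.854.
W_a / W_b = 0.7234 / 0.854 = 0.8471.

W_a / W_b ≈ 0.847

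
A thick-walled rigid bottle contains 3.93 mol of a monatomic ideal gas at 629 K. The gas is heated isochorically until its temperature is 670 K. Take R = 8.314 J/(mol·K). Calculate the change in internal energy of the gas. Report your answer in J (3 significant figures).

Constant volume ⇒ W = 0, so Q = ΔU = nCᵥΔT with Cᵥ = 3R/2 = 12.47 J/(mol·K).
ΔU = (3.93)(12.47)(670 − 629) = 2009 J.

ΔU ≈ 2010 J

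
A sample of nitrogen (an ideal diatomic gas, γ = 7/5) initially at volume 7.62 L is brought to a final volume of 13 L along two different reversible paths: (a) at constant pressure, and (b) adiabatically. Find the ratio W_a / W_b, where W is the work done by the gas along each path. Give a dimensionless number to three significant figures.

Path (a) isobaric: W = P₁(V₂ − V₁) → W_a/(P₁V₁) = 0.706.
Path (b) adiabatic: W = P₁V₁(1 − (V₁/V₂)^(γ−1))/(γ−1) → W_b/(P₁V₁) = 0.481.
W_a / W_b = 0.706 / 0.481 = 1.468.

W_a / W_b ≈ 1.47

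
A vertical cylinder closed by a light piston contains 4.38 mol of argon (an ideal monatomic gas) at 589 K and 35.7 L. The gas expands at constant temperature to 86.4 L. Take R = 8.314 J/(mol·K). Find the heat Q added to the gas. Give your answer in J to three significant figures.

Q ≈ 19000 J

Isothermal ⇒ ΔU = 0, so Q = W = nRT ln(V₂/V₁).
Q = (4.38)(8.314)(589) ln(86.4/35.7) = 21449 × 0.8838 = 18957 J.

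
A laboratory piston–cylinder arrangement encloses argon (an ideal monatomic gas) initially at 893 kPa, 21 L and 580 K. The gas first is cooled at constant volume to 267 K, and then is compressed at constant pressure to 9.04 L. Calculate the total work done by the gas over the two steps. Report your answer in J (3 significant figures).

Step 1 (isochoric): W = 0 (constant volume).
After step 1: P = 411.1 kPa (V unchanged).
Step 2 (isobaric): W = PΔV = (411.1 kPa)(9.04 − 21 L) = -4917 J.
W_total = 0 − 4917 = -4917 J.

W_total ≈ -4920 J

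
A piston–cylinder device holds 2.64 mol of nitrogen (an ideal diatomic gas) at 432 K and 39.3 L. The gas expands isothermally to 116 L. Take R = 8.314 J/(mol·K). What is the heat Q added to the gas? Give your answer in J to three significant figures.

Isothermal ⇒ ΔU = 0, so Q = W = nRT ln(V₂/V₁).
Q = (2.64)(8.314)(432) ln(116/39.3) = 9482 × 1.082 = 10263 J.

Q ≈ 10300 J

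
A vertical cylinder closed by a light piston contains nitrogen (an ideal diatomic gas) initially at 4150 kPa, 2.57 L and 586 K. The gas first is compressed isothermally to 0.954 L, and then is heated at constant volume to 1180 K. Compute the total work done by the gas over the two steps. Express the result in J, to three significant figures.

W_total ≈ -10600 J

Step 1 (isothermal): W = P₁V₁ ln(V₂/V₁) = (10666) ln(0.954/2.57) = -10569 J.
Step 2 (isochoric): W = 0 (constant volume).
W_total = -10569 + 0 = -10569 J.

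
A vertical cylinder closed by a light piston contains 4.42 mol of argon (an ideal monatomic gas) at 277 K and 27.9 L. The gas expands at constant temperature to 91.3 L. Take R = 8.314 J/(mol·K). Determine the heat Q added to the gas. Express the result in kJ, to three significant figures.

Q ≈ 12.1 kJ

Isothermal ⇒ ΔU = 0, so Q = W = nRT ln(V₂/V₁).
Q = (4.42)(8.314)(277) ln(91.3/27.9) = 10179 × 1.186 = 12068 J.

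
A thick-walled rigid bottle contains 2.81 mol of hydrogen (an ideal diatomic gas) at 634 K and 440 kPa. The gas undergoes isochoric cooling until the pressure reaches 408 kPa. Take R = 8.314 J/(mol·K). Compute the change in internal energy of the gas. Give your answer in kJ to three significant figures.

Constant volume ⇒ W = 0, so Q = ΔU = nCᵥΔT with Cᵥ = 5R/2 = 20.79 J/(mol·K).
At constant V, T₂/T₁ = P₂/P₁ ⇒ ΔT = T₁(P₂/P₁ − 1) = 634·(408/440 − 1) = -46.11 K.
ΔU = (2.81)(20.79)(-46.11) = -2693 J.

ΔU ≈ -2.69 kJ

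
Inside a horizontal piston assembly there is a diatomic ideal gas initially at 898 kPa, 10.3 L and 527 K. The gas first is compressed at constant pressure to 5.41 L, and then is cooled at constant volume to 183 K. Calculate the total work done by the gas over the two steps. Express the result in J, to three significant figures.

Step 1 (isobaric): W = PΔV = (898 kPa)(5.41 − 10.3 L) = -4391 J.
Step 2 (isochoric): W = 0 (constant volume).
W_total = -4391 + 0 = -4391 J.

W_total ≈ -4390 J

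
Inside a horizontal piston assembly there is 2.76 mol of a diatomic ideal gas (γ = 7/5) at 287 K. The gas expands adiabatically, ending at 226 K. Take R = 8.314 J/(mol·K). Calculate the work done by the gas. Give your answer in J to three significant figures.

Adiabatic ⇒ Q = 0, so W_by = −ΔU = nCᵥ(T₁ − T₂).
Cᵥ = 5R/2 = 20.79 J/(mol·K).
W = (2.76)(20.79)(287 − 226) = 3499 J.

W ≈ 3500 J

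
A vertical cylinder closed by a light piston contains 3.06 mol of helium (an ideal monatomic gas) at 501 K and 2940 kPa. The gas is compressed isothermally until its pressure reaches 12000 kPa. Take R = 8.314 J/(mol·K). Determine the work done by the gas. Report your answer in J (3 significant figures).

W ≈ -17900 J

Isothermal process: W = nRT ln(V₂/V₁) = nRT ln(P₁/P₂).
W = (3.06)(8.314)(501) × ln(2940/12000)
  = 12746 × ln(0.245) = 12746 × -1.406
W_by_gas = -17927 J.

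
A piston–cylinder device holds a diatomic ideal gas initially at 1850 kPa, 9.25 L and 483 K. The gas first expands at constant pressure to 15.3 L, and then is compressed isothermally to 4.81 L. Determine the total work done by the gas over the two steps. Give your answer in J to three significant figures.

W_total ≈ -21600 J

Step 1 (isobaric): W = PΔV = (1850 kPa)(15.3 − 9.25 L) = 11193 J.
After step 1: P = 1850 kPa, V = 15.3 L, T = 798.9 K.
Step 2 (isothermal): W = P₁V₁ ln(V₂/V₁) = (28305) ln(4.81/15.3) = -32753 J.
W_total = 11193 − 32753 = -21561 J.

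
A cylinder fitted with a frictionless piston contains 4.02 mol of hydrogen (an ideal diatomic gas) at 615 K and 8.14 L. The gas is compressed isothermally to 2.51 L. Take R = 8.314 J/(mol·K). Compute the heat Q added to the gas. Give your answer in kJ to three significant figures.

Q ≈ -24.2 kJ

Isothermal ⇒ ΔU = 0, so Q = W = nRT ln(V₂/V₁).
Q = (4.02)(8.314)(615) ln(2.51/8.14) = 20555 × -1.177 = -24183 J.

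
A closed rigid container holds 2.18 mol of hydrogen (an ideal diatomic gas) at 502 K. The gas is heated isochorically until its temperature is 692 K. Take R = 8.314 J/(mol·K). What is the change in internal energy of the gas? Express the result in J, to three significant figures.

Constant volume ⇒ W = 0, so Q = ΔU = nCᵥΔT with Cᵥ = 5R/2 = 20.79 J/(mol·K).
ΔU = (2.18)(20.79)(692 − 502) = 8609 J.

ΔU ≈ 8610 J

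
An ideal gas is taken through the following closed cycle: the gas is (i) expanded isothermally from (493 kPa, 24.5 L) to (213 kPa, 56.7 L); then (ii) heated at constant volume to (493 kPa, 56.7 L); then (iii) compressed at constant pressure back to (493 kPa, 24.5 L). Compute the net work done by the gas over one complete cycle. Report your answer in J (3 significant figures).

W_net ≈ -5740 J

Leg (i): W = PᵢVᵢ ln(V_f/Vᵢ) = (12078) ln(56.7/24.5) = 10135 J.
Leg (ii): W = 0.
Leg (iii): W = PΔV = (493)(24.5 − 56.7) = -15875 J.
W_net = 10135 − 15875 = -5740 J.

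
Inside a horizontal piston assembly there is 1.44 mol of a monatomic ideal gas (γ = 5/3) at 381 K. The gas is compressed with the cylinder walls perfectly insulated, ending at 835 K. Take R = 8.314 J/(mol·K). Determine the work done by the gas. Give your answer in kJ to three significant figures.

Adiabatic ⇒ Q = 0, so W_by = −ΔU = nCᵥ(T₁ − T₂).
Cᵥ = 3R/2 = 12.47 J/(mol·K).
W = (1.44)(12.47)(381 − 835) = -8153 J.

W ≈ -8.15 kJ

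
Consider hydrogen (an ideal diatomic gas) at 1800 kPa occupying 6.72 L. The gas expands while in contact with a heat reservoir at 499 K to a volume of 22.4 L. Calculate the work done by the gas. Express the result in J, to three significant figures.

W ≈ 14600 J

Isothermal: W = nRT ln(V₂/V₁) = P₁V₁ ln(V₂/V₁).
P₁V₁ = (1800 kPa)(6.72 L) = 12096 J.
W = 12096 × ln(22.4/6.72) = 12096 × 1.204
W_by_gas = 14563 J.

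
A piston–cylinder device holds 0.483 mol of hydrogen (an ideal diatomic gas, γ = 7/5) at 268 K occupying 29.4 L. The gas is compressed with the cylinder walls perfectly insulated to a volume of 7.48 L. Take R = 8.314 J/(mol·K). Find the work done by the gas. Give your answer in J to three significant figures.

Adiabatic: TV^(γ−1) = const with γ = 7/5.
T₂ = T₁ (V₁/V₂)^(γ−1) = 268 × (29.4/7.48)^0.4 = 268 × 1.729 = 463.4 K.
W_by = nCᵥ(T₁ − T₂) = (0.483)(20.79)(268 − 463.4) = -1961 J.

W ≈ -1960 J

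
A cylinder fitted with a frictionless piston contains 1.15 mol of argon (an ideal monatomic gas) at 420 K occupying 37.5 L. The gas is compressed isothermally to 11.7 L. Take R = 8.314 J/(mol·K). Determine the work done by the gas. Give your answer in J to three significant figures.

Isothermal: W = nRT ln(V₂/V₁).
W = (1.15)(8.314)(420) × ln(11.7/37.5)
  = 4016 × -1.165
W_by_gas = -4677 J.

W ≈ -4680 J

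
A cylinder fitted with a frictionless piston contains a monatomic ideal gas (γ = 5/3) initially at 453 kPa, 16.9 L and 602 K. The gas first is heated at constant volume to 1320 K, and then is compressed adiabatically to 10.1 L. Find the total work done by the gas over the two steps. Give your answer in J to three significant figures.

Step 1 (isochoric): W = 0 (constant volume).
After step 1: P = 993.3 kPa (V unchanged).
Step 2 (adiabatic): W = (P₁V₁ − P₂V₂)/(γ−1) = (16787 − 23660)/0.667 = -10309 J.
W_total = 0 − 10309 = -10309 J.

W_total ≈ -10300 J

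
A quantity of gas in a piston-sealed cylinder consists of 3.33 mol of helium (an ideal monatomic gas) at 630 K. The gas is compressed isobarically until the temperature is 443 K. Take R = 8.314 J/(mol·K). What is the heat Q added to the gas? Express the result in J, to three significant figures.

Isobaric: W = nRΔT = (3.33)(8.314)(-187) = -5177 J.
ΔU = nCᵥΔT with Cᵥ = 3R/2: ΔU = (3.33)(12.47)(-187) = -7766 J.
Q = ΔU + W = -7766 − 5177 = -12943 J.

Q ≈ -12900 J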